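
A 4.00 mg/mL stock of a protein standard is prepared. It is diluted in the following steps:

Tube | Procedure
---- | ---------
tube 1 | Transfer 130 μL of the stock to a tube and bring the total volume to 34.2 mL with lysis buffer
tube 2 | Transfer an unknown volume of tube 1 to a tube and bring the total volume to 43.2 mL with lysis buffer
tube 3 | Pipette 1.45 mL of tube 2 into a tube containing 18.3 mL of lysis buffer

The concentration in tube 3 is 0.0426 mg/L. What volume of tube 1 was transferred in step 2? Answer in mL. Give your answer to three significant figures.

Step 1: 130 μL brought to 34.2 mL → factor 34200/130 = 263.08
Step 2: v brought to 43.2 mL → factor = 43.2 mL/v
Step 3: 1.45 mL + 18.3 mL = 19.75 mL total → factor 19.75/1.45 = 13.621
Product of known-step factors = 3583.3
Overall factor = 4.00 mg/mL / (0.0426 mg/L) = 93897
Step-2 factor = 93897 / 3583.3 = 26.204
v = 43.2 mL / 26.204 = 1.65 mL

1.65 mL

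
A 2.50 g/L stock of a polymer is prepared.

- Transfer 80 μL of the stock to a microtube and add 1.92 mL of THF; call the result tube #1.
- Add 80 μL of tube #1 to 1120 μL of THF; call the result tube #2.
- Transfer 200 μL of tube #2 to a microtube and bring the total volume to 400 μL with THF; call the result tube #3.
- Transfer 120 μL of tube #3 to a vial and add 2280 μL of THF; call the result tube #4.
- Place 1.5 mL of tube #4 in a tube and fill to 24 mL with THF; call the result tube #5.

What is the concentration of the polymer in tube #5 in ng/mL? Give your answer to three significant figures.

Step 1: 80 μL + 1.92 mL = 2000 μL total → factor 2000/80 = 25
Step 2: 80 μL + 1120 μL = 1200 μL total → factor 1200/80 = 15
Step 3: 200 μL brought to 400 μL → factor 400/200 = 2
Step 4: 120 μL + 2280 μL = 2400 μL total → factor 2400/120 = 20
Step 5: 1.5 mL brought to 24 mL → factor 24/1.5 = 16
Overall dilution factor = 25 × 15 × 2 × 20 × 16 = 2.4 × 10^5
Final = 2.50 g/L / 2.4 × 10^5 = 1.042 × 10^-5 g/L = 10.4 ng/mL

10.4 ng/mL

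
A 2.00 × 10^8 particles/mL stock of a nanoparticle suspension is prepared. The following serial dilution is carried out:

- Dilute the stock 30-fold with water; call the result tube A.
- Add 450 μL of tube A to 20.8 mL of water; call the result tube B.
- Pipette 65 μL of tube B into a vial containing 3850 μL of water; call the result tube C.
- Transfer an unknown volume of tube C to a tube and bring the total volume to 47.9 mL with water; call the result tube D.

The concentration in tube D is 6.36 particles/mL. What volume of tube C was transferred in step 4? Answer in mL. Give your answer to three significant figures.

0.130 mL

Step 1: 30-fold → factor 30
Step 2: 450 μL + 20.8 mL = 21250 μL total → factor 21250/450 = 47.222
Step 3: 65 μL + 3850 μL = 3915 μL total → factor 3915/65 = 60.231
Step 4: v brought to 47.9 mL → factor = 47.9 mL/v
Product of known-step factors = 85327
Overall factor = 2.00 × 10^8 particles/mL / (6.36 particles/mL) = 3.1447 × 10^7
Step-4 factor = 3.1447 × 10^7 / 85327 = 368.54
v = 47.9 mL / 368.54 = 0.130 mL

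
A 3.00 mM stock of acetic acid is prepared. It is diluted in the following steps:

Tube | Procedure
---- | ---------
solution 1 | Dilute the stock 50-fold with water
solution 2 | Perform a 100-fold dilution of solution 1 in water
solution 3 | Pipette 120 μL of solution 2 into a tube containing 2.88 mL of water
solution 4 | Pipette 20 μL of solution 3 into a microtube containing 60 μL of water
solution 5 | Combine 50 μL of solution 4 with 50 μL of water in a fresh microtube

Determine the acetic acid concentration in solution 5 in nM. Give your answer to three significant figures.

Step 1: 50-fold → factor 50
Step 2: 100-fold → factor 100
Step 3: 120 μL + 2.88 mL = 3000 μL total → factor 3000/120 = 25
Step 4: 20 μL + 60 μL = 80 μL total → factor 80/20 = 4
Step 5: 50 μL + 50 μL = 100 μL total → factor 100/50 = 2
Overall dilution factor = 50 × 100 × 25 × 4 × 2 = 1 × 10^6
Final = 3.00 mM / 1 × 10^6 = 3.000 × 10^-6 mM = 3.00 nM

3.00 nM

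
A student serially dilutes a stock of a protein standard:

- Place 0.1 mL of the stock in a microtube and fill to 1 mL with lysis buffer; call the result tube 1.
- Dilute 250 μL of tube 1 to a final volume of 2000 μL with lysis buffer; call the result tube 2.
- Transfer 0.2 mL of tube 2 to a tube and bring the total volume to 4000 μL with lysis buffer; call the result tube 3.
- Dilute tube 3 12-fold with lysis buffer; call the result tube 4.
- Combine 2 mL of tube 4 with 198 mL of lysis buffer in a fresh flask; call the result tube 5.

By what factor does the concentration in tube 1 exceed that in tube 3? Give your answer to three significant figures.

Step 1: 0.1 mL brought to 1 mL → factor 1/0.1 = 10
Step 2: 250 μL brought to 2000 μL → factor 2000/250 = 8
Step 3: 0.2 mL brought to 4000 μL → factor 4/0.2 = 20
Dilution factor to tube 1 = 10; to tube 3 = 1600
[tube 1]/[tube 3] = (factor to tube 3)/(factor to tube 1) = 1600/10 = 160

160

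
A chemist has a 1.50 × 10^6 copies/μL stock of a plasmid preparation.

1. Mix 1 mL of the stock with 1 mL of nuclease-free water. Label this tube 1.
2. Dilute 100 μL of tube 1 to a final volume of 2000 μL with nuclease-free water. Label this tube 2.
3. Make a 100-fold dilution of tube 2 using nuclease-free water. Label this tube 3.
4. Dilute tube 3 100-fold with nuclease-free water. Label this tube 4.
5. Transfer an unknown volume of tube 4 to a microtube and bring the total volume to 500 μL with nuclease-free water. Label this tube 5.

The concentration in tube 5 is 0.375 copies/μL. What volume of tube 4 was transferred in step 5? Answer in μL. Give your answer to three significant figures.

50.0 μL

Step 1: 1 mL + 1 mL = 2 mL total → factor 2/1 = 2
Step 2: 100 μL brought to 2000 μL → factor 2000/100 = 20
Step 3: 100-fold → factor 100
Step 4: 100-fold → factor 100
Step 5: v brought to 500 μL → factor = 500 μL/v
Product of known-step factors = 4 × 10^5
Overall factor = 1.50 × 10^6 copies/μL / (0.375 copies/μL) = 4 × 10^6
Step-5 factor = 4 × 10^6 / 4 × 10^5 = 10
v = 500 μL / 10 = 50.0 μL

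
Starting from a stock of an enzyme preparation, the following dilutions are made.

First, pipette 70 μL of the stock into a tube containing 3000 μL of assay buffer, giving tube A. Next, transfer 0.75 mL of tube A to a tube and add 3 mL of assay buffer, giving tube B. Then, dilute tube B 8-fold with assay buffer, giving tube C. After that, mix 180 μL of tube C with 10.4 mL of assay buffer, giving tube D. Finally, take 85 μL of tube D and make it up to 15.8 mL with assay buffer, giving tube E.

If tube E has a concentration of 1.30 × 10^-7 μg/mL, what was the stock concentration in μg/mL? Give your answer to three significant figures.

Step 1: 70 μL + 3000 μL = 3070 μL total → factor 3070/70 = 43.857
Step 2: 0.75 mL + 3 mL = 3.75 mL total → factor 3.75/0.75 = 5
Step 3: 8-fold → factor 8
Step 4: 180 μL + 10.4 mL = 10580 μL total → factor 10580/180 = 58.778
Step 5: 85 μL brought to 15.8 mL → factor 15800/85 = 185.88
Overall dilution factor = 43.857 × 5 × 8 × 58.778 × 185.88 = 1.9167 × 10^7
Stock = 1.30 × 10^-7 μg/mL × 1.9167 × 10^7 = 2.49 μg/mL

2.49 μg/mL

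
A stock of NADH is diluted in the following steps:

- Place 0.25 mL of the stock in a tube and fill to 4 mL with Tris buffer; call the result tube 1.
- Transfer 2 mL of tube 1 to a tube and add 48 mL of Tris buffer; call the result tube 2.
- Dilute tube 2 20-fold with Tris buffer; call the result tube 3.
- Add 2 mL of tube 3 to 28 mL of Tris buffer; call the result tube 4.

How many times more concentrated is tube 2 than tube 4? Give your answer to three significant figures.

Step 1: 0.25 mL brought to 4 mL → factor 4/0.25 = 16
Step 2: 2 mL + 48 mL = 50 mL total → factor 50/2 = 25
Step 3: 20-fold → factor 20
Step 4: 2 mL + 28 mL = 30 mL total → factor 30/2 = 15
Dilution factor to tube 2 = 400; to tube 4 = 1.2 × 10^5
[tube 2]/[tube 4] = (factor to tube 4)/(factor to tube 2) = 1.2 × 10^5/400 = 300

300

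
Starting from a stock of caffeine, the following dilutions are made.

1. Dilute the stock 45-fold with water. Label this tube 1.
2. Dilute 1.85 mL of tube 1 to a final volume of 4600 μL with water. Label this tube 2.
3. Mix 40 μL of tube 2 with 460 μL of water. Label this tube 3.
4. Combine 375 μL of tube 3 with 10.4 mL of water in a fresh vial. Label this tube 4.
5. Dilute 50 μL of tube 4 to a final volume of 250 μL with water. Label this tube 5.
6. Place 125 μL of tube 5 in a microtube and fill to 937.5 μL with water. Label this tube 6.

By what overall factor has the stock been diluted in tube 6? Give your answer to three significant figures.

Step 1: 45-fold → factor 45
Step 2: 1.85 mL brought to 4600 μL → factor 4.6/1.85 = 2.4865
Step 3: 40 μL + 460 μL = 500 μL total → factor 500/40 = 12.5
Step 4: 375 μL + 10.4 mL = 10775 μL total → factor 10775/375 = 28.733
Step 5: 50 μL brought to 250 μL → factor 250/50 = 5
Step 6: 125 μL brought to 937.5 μL → factor 937.5/125 = 7.5
Overall dilution factor = 45 × 2.4865 × 12.5 × 28.733 × 5 × 7.5 = 1.507 × 10^6

1.51 × 10^6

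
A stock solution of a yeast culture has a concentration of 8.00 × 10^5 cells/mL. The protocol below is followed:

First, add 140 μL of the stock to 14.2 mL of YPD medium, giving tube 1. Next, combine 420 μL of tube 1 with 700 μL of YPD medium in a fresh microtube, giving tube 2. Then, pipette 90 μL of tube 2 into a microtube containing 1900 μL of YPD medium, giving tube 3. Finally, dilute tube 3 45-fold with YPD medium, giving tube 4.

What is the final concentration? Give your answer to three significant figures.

Step 1: 140 μL + 14.2 mL = 14340 μL total → factor 14340/140 = 102.43
Step 2: 420 μL + 700 μL = 1120 μL total → factor 1120/420 = 2.6667
Step 3: 90 μL + 1900 μL = 1990 μL total → factor 1990/90 = 22.111
Step 4: 45-fold → factor 45
Overall dilution factor = 102.43 × 2.6667 × 22.111 × 45 = 2.7178 × 10^5
Final = 8.00 × 10^5 cells/mL / 2.7178 × 10^5 = 2.94 cells/mL

2.94 cells/mL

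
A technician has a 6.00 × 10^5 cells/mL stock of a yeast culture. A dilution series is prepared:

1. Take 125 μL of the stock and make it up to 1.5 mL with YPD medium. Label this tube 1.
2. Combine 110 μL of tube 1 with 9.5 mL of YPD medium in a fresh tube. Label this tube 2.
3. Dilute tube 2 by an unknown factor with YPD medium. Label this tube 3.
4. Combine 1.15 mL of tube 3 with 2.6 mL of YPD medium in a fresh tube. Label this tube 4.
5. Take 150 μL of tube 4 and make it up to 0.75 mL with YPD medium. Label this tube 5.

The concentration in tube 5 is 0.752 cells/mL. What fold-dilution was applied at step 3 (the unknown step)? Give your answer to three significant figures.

Step 1: 125 μL brought to 1.5 mL → factor 1500/125 = 12
Step 2: 110 μL + 9.5 mL = 9610 μL total → factor 9610/110 = 87.364
Step 3: unknown factor x
Step 4: 1.15 mL + 2.6 mL = 3.75 mL total → factor 3.75/1.15 = 3.2609
Step 5: 150 μL brought to 0.75 mL → factor 750/150 = 5
Product of known-step factors = 17093
Overall factor = 6.00 × 10^5 cells/mL / (0.752 cells/mL) = 7.9787 × 10^5
x = 7.9787 × 10^5 / 17093 = 46.7

46.7-fold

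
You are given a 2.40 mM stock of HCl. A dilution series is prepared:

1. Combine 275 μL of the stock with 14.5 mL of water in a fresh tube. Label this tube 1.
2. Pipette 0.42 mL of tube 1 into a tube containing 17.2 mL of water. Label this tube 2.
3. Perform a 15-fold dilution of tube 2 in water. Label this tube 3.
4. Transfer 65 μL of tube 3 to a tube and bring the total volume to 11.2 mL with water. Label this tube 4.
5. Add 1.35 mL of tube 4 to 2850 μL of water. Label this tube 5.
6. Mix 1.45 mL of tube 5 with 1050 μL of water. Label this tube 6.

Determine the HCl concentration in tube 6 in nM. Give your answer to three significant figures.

0.0768 nM

Step 1: 275 μL + 14.5 mL = 14775 μL total → factor 14775/275 = 53.727
Step 2: 0.42 mL + 17.2 mL = 17.62 mL total → factor 17.62/0.42 = 41.952
Step 3: 15-fold → factor 15
Step 4: 65 μL brought to 11.2 mL → factor 11200/65 = 172.31
Step 5: 1.35 mL + 2850 μL = 4.2 mL total → factor 4.2/1.35 = 3.1111
Step 6: 1.45 mL + 1050 μL = 2.5 mL total → factor 2.5/1.45 = 1.7241
Overall dilution factor = 53.727 × 41.952 × 15 × 172.31 × 3.1111 × 1.7241 = 3.1249 × 10^7
Final = 2.40 mM / 3.1249 × 10^7 = 7.680 × 10^-8 mM = 0.0768 nM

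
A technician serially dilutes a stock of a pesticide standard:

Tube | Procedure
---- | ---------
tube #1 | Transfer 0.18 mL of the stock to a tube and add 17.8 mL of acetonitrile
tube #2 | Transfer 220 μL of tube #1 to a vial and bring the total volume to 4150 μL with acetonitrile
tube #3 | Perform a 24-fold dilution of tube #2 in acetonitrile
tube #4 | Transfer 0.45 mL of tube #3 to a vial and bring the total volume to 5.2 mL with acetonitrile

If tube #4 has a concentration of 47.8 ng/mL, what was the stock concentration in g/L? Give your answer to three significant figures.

25.0 g/L

Step 1: 0.18 mL + 17.8 mL = 17.98 mL total → factor 17.98/0.18 = 99.889
Step 2: 220 μL brought to 4150 μL → factor 4150/220 = 18.864
Step 3: 24-fold → factor 24
Step 4: 0.45 mL brought to 5.2 mL → factor 5.2/0.45 = 11.556
Overall dilution factor = 99.889 × 18.864 × 24 × 11.556 = 5.2257 × 10^5
Stock = 47.8 ng/mL × 5.2257 × 10^5 = 2.498 × 10^7 ng/mL = 25.0 g/L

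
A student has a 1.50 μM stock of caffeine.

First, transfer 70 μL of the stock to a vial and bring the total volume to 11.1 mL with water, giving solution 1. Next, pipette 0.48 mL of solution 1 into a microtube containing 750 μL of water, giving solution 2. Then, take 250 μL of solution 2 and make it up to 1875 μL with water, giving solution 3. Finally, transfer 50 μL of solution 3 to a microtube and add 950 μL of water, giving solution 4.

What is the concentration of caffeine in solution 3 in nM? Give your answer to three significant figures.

0.492 nM

Step 1: 70 μL brought to 11.1 mL → factor 11100/70 = 158.57
Step 2: 0.48 mL + 750 μL = 1.23 mL total → factor 1.23/0.48 = 2.5625
Step 3: 250 μL brought to 1875 μL → factor 1875/250 = 7.5
Dilution factor through solution 3 = 158.57 × 2.5625 × 7.5 = 3047.5
[solution 3] = 1.50 μM / 3047.5 = 0.0004922 μM = 0.492 nM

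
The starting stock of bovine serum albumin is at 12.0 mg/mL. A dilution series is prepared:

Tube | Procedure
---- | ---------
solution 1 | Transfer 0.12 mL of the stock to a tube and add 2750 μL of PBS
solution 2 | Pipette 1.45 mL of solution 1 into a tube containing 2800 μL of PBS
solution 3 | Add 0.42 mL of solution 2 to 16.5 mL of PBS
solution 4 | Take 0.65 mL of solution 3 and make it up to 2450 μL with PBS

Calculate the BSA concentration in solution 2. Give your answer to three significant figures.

0.171 mg/mL

Step 1: 0.12 mL + 2750 μL = 2.87 mL total → factor 2.87/0.12 = 23.917
Step 2: 1.45 mL + 2800 μL = 4.25 mL total → factor 4.25/1.45 = 2.931
Dilution factor through solution 2 = 23.917 × 2.931 = 70.101
[solution 2] = 12.0 mg/mL / 70.101 = 0.171 mg/mL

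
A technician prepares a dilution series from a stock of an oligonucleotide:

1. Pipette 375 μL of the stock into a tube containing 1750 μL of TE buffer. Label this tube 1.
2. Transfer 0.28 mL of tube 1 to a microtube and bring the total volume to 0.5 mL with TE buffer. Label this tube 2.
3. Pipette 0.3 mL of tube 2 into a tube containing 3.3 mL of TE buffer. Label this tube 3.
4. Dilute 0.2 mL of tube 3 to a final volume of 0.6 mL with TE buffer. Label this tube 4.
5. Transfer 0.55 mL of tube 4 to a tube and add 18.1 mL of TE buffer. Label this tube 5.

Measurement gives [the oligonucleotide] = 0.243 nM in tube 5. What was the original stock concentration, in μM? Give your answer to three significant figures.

3.00 μM

Step 1: 375 μL + 1750 μL = 2125 μL total → factor 2125/375 = 5.6667
Step 2: 0.28 mL brought to 0.5 mL → factor 0.5/0.28 = 1.7857
Step 3: 0.3 mL + 3.3 mL = 3.6 mL total → factor 3.6/0.3 = 12
Step 4: 0.2 mL brought to 0.6 mL → factor 0.6/0.2 = 3
Step 5: 0.55 mL + 18.1 mL = 18.65 mL total → factor 18.65/0.55 = 33.909
Overall dilution factor = 5.6667 × 1.7857 × 12 × 3 × 33.909 = 12353
Stock = 0.243 nM × 12353 = 3002 nM = 3.00 μM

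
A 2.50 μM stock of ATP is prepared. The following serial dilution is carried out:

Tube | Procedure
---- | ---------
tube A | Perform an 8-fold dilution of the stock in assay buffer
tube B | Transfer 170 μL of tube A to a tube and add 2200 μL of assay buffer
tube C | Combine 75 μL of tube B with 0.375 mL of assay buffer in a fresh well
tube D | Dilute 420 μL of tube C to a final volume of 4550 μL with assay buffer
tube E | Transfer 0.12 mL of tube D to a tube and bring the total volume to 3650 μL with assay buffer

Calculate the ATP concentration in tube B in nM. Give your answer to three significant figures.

22.4 nM

Step 1: 8-fold → factor 8
Step 2: 170 μL + 2200 μL = 2370 μL total → factor 2370/170 = 13.941
Dilution factor through tube B = 8 × 13.941 = 111.53
[tube B] = 2.50 μM / 111.53 = 0.02242 μM = 22.4 nM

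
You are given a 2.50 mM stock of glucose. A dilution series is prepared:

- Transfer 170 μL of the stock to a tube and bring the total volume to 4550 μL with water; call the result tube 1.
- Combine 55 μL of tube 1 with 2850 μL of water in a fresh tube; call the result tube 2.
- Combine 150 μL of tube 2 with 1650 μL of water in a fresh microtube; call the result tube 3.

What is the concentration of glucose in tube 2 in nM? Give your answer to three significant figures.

Step 1: 170 μL brought to 4550 μL → factor 4550/170 = 26.765
Step 2: 55 μL + 2850 μL = 2905 μL total → factor 2905/55 = 52.818
Dilution factor through tube 2 = 26.765 × 52.818 = 1413.7
[tube 2] = 2.50 mM / 1413.7 = 0.001768 mM = 1.77 × 10^3 nM

1.77 × 10^3 nM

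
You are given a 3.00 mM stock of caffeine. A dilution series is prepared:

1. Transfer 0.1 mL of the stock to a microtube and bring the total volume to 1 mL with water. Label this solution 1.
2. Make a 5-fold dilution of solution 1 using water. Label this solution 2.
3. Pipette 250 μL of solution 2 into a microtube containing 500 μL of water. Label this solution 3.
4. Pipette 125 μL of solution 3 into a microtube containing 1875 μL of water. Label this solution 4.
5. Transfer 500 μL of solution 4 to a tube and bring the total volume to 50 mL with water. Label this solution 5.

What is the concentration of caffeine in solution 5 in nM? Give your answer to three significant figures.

12.5 nM

Step 1: 0.1 mL brought to 1 mL → factor 1/0.1 = 10
Step 2: 5-fold → factor 5
Step 3: 250 μL + 500 μL = 750 μL total → factor 750/250 = 3
Step 4: 125 μL + 1875 μL = 2000 μL total → factor 2000/125 = 16
Step 5: 500 μL brought to 50 mL → factor 50000/500 = 100
Overall dilution factor = 10 × 5 × 3 × 16 × 100 = 2.4 × 10^5
Final = 3.00 mM / 2.4 × 10^5 = 1.250 × 10^-5 mM = 12.5 nM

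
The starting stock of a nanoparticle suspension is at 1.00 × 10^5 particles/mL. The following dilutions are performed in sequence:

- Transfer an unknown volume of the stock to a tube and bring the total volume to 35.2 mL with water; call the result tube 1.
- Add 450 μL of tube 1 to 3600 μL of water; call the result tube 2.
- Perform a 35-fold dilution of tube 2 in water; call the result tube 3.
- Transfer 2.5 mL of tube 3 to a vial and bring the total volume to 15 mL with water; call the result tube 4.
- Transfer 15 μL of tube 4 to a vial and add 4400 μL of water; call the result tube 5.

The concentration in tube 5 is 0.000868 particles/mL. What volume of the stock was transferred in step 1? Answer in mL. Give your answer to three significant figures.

0.170 mL

Step 1: v brought to 35.2 mL → factor = 35.2 mL/v
Step 2: 450 μL + 3600 μL = 4050 μL total → factor 4050/450 = 9
Step 3: 35-fold → factor 35
Step 4: 2.5 mL brought to 15 mL → factor 15/2.5 = 6
Step 5: 15 μL + 4400 μL = 4415 μL total → factor 4415/15 = 294.33
Product of known-step factors = 5.5629 × 10^5
Overall factor = 1.00 × 10^5 particles/mL / (0.000868 particles/mL) = 1.1521 × 10^8
Step-1 factor = 1.1521 × 10^8 / 5.5629 × 10^5 = 207.1
v = 35.2 mL / 207.1 = 0.170 mL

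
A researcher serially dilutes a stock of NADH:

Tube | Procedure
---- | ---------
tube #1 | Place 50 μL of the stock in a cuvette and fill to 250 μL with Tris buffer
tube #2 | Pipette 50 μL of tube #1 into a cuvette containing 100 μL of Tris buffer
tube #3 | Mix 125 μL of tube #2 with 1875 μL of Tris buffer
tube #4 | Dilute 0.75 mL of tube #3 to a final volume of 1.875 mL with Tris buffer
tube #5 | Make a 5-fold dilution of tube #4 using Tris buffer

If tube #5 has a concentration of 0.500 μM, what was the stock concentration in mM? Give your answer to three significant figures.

1.50 mM

Step 1: 50 μL brought to 250 μL → factor 250/50 = 5
Step 2: 50 μL + 100 μL = 150 μL total → factor 150/50 = 3
Step 3: 125 μL + 1875 μL = 2000 μL total → factor 2000/125 = 16
Step 4: 0.75 mL brought to 1.875 mL → factor 1.875/0.75 = 2.5
Step 5: 5-fold → factor 5
Overall dilution factor = 5 × 3 × 16 × 2.5 × 5 = 3000
Stock = 0.500 μM × 3000 = 1500 μM = 1.50 mM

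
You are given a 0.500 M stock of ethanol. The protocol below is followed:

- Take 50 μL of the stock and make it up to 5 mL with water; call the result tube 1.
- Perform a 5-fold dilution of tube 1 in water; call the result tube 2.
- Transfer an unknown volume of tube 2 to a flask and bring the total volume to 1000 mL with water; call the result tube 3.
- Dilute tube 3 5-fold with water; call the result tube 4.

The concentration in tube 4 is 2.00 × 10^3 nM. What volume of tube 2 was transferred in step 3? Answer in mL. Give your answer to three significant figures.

Step 1: 50 μL brought to 5 mL → factor 5000/50 = 100
Step 2: 5-fold → factor 5
Step 3: v brought to 1000 mL → factor = 1000 mL/v
Step 4: 5-fold → factor 5
Product of known-step factors = 2500
Overall factor = 0.500 M / (2.00 × 10^3 nM) = 2.5 × 10^5
Step-3 factor = 2.5 × 10^5 / 2500 = 100
v = 1000 mL / 100 = 10.0 mL

10.0 mL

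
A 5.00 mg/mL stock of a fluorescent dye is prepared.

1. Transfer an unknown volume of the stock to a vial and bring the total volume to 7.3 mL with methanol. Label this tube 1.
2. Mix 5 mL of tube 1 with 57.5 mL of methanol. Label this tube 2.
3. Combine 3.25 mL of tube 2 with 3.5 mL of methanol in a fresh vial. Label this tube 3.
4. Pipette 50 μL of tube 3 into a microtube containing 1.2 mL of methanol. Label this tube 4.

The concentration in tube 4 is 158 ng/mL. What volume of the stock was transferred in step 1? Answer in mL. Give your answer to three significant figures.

0.150 mL

Step 1: v brought to 7.3 mL → factor = 7.3 mL/v
Step 2: 5 mL + 57.5 mL = 62.5 mL total → factor 62.5/5 = 12.5
Step 3: 3.25 mL + 3.5 mL = 6.75 mL total → factor 6.75/3.25 = 2.0769
Step 4: 50 μL + 1.2 mL = 1250 μL total → factor 1250/50 = 25
Product of known-step factors = 649.04
Overall factor = 5.00 mg/mL / (158 ng/mL) = 31646
Step-1 factor = 31646 / 649.04 = 48.758
v = 7.3 mL / 48.758 = 0.150 mL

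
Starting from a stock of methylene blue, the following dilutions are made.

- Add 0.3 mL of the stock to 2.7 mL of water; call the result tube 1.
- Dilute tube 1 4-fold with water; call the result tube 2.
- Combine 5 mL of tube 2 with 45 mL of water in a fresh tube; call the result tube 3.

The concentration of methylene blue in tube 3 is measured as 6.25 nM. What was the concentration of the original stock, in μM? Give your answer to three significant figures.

2.50 μM

Step 1: 0.3 mL + 2.7 mL = 3 mL total → factor 3/0.3 = 10
Step 2: 4-fold → factor 4
Step 3: 5 mL + 45 mL = 50 mL total → factor 50/5 = 10
Overall dilution factor = 10 × 4 × 10 = 400
Stock = 6.25 nM × 400 = 2500 nM = 2.50 μM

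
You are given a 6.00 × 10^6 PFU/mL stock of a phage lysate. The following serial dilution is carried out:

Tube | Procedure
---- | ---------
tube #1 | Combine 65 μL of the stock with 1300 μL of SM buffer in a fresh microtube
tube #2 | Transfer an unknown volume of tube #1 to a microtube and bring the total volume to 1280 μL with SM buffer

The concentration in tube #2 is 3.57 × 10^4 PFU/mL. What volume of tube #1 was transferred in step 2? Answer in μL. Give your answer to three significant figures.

160 μL

Step 1: 65 μL + 1300 μL = 1365 μL total → factor 1365/65 = 21
Step 2: v brought to 1280 μL → factor = 1280 μL/v
Product of known-step factors = 21
Overall factor = 6.00 × 10^6 PFU/mL / (3.57 × 10^4 PFU/mL) = 168.07
Step-2 factor = 168.07 / 21 = 8.0032
v = 1280 μL / 8.0032 = 160 μL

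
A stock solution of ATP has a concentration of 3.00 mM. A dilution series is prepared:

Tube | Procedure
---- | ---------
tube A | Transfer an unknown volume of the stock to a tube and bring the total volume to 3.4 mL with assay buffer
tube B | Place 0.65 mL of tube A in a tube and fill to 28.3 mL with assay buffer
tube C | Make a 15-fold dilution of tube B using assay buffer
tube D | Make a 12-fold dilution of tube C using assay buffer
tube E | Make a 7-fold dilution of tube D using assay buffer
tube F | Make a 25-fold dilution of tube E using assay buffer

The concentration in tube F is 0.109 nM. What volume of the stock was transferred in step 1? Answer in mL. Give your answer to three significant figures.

0.169 mL

Step 1: v brought to 3.4 mL → factor = 3.4 mL/v
Step 2: 0.65 mL brought to 28.3 mL → factor 28.3/0.65 = 43.538
Step 3: 15-fold → factor 15
Step 4: 12-fold → factor 12
Step 5: 7-fold → factor 7
Step 6: 25-fold → factor 25
Product of known-step factors = 1.3715 × 10^6
Overall factor = 3.00 mM / (0.109 nM) = 2.7523 × 10^7
Step-1 factor = 2.7523 × 10^7 / 1.3715 × 10^6 = 20.068
v = 3.4 mL / 20.068 = 0.169 mL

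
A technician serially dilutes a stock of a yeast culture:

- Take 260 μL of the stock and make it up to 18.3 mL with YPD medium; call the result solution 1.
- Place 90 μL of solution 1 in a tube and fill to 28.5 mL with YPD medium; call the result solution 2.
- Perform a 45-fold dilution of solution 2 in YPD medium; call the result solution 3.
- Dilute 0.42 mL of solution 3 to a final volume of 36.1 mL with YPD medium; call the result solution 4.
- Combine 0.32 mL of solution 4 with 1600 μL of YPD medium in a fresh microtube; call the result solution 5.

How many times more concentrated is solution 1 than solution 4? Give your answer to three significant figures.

Step 1: 260 μL brought to 18.3 mL → factor 18300/260 = 70.385
Step 2: 90 μL brought to 28.5 mL → factor 28500/90 = 316.67
Step 3: 45-fold → factor 45
Step 4: 0.42 mL brought to 36.1 mL → factor 36.1/0.42 = 85.952
Dilution factor to solution 1 = 70.385; to solution 4 = 8.6209 × 10^7
[solution 1]/[solution 4] = (factor to solution 4)/(factor to solution 1) = 8.6209 × 10^7/70.385 = 1.22 × 10^6

1.22 × 10^6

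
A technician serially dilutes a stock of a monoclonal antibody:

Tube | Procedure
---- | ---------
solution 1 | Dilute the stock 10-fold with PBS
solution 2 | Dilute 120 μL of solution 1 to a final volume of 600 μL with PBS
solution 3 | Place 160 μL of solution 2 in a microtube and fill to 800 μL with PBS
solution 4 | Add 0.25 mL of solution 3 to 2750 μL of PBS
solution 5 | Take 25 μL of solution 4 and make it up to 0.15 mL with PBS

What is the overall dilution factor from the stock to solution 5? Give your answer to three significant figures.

1.80 × 10^4

Step 1: 10-fold → factor 10
Step 2: 120 μL brought to 600 μL → factor 600/120 = 5
Step 3: 160 μL brought to 800 μL → factor 800/160 = 5
Step 4: 0.25 mL + 2750 μL = 3 mL total → factor 3/0.25 = 12
Step 5: 25 μL brought to 0.15 mL → factor 150/25 = 6
Overall dilution factor = 10 × 5 × 5 × 12 × 6 = 18000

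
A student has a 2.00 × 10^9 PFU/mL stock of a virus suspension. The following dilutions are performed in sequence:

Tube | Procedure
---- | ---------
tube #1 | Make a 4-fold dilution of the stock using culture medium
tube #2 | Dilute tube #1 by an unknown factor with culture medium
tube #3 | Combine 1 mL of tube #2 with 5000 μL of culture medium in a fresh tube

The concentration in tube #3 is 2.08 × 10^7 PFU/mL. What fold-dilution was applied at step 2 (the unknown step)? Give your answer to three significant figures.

4.01-fold

Step 1: 4-fold → factor 4
Step 2: unknown factor x
Step 3: 1 mL + 5000 μL = 6 mL total → factor 6/1 = 6
Product of known-step factors = 24
Overall factor = 2.00 × 10^9 PFU/mL / (2.08 × 10^7 PFU/mL) = 96.154
x = 96.154 / 24 = 4.01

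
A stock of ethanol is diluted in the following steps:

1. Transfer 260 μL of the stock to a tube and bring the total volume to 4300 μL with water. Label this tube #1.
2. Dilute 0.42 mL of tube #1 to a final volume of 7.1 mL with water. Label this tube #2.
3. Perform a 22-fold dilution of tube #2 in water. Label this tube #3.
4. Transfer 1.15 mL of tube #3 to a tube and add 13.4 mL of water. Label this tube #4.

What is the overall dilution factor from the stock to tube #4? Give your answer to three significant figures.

7.78 × 10^4

Step 1: 260 μL brought to 4300 μL → factor 4300/260 = 16.538
Step 2: 0.42 mL brought to 7.1 mL → factor 7.1/0.42 = 16.905
Step 3: 22-fold → factor 22
Step 4: 1.15 mL + 13.4 mL = 14.55 mL total → factor 14.55/1.15 = 12.652
Overall dilution factor = 16.538 × 16.905 × 22 × 12.652 = 77820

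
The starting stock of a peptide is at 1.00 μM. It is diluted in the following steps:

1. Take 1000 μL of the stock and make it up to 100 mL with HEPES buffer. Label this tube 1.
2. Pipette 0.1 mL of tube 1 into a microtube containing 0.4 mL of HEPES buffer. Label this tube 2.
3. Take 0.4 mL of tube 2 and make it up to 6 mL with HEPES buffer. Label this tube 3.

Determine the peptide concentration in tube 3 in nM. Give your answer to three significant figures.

0.133 nM

Step 1: 1000 μL brought to 100 mL → factor 1 × 10^5/1000 = 100
Step 2: 0.1 mL + 0.4 mL = 0.5 mL total → factor 0.5/0.1 = 5
Step 3: 0.4 mL brought to 6 mL → factor 6/0.4 = 15
Overall dilution factor = 100 × 5 × 15 = 7500
Final = 1.00 μM / 7500 = 0.0001333 μM = 0.133 nM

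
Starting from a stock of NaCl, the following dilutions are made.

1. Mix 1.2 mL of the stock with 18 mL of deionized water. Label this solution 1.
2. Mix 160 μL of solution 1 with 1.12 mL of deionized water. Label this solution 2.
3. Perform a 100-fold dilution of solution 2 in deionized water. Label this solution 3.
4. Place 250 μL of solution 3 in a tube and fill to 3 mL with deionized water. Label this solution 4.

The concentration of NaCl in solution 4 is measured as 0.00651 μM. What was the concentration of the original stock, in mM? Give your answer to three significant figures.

Step 1: 1.2 mL + 18 mL = 19.2 mL total → factor 19.2/1.2 = 16
Step 2: 160 μL + 1.12 mL = 1280 μL total → factor 1280/160 = 8
Step 3: 100-fold → factor 100
Step 4: 250 μL brought to 3 mL → factor 3000/250 = 12
Overall dilution factor = 16 × 8 × 100 × 12 = 1.536 × 10^5
Stock = 0.00651 μM × 1.536 × 10^5 = 999.9 μM = 1.00 mM

1.00 mM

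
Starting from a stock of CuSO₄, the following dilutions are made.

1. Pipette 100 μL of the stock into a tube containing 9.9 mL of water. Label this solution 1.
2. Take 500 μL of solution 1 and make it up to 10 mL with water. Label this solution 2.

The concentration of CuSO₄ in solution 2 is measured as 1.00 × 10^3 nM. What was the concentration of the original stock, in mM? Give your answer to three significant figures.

2.00 mM

Step 1: 100 μL + 9.9 mL = 10000 μL total → factor 10000/100 = 100
Step 2: 500 μL brought to 10 mL → factor 10000/500 = 20
Overall dilution factor = 100 × 20 = 2000
Stock = 1.00 × 10^3 nM × 2000 = 2.000 × 10^6 nM = 2.00 mM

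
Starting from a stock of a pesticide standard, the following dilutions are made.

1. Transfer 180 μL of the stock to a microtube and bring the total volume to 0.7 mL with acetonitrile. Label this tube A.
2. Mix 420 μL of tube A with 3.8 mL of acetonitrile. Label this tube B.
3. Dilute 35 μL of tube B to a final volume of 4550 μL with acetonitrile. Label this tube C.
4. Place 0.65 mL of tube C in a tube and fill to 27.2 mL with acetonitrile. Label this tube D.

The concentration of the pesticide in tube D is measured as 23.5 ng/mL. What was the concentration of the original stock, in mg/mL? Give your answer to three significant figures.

5.00 mg/mL

Step 1: 180 μL brought to 0.7 mL → factor 700/180 = 3.8889
Step 2: 420 μL + 3.8 mL = 4220 μL total → factor 4220/420 = 10.048
Step 3: 35 μL brought to 4550 μL → factor 4550/35 = 130
Step 4: 0.65 mL brought to 27.2 mL → factor 27.2/0.65 = 41.846
Overall dilution factor = 3.8889 × 10.048 × 130 × 41.846 = 2.1256 × 10^5
Stock = 23.5 ng/mL × 2.1256 × 10^5 = 4.995 × 10^6 ng/mL = 5.00 mg/mL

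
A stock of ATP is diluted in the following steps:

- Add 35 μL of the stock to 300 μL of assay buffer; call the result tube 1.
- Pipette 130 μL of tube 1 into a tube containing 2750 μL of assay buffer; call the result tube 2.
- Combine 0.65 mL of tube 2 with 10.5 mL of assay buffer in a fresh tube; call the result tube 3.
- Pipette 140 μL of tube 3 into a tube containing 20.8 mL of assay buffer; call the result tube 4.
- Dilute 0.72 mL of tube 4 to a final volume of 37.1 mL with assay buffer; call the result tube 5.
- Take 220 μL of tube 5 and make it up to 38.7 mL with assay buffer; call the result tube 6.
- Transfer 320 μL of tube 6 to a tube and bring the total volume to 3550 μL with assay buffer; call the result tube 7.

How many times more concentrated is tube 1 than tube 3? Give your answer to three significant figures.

Step 1: 35 μL + 300 μL = 335 μL total → factor 335/35 = 9.5714
Step 2: 130 μL + 2750 μL = 2880 μL total → factor 2880/130 = 22.154
Step 3: 0.65 mL + 10.5 mL = 11.15 mL total → factor 11.15/0.65 = 17.154
Dilution factor to tube 1 = 9.5714; to tube 3 = 3637.4
[tube 1]/[tube 3] = (factor to tube 3)/(factor to tube 1) = 3637.4/9.5714 = 380

380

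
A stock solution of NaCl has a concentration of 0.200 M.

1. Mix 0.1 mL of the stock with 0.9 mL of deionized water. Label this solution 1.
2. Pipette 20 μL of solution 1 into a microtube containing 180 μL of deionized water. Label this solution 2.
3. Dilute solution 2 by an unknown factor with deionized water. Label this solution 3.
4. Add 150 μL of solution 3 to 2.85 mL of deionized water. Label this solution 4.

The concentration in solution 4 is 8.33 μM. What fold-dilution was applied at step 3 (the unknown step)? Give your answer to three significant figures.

Step 1: 0.1 mL + 0.9 mL = 1 mL total → factor 1/0.1 = 10
Step 2: 20 μL + 180 μL = 200 μL total → factor 200/20 = 10
Step 3: unknown factor x
Step 4: 150 μL + 2.85 mL = 3000 μL total → factor 3000/150 = 20
Product of known-step factors = 2000
Overall factor = 0.200 M / (8.33 μM) = 24010
x = 24010 / 2000 = 12.0

12.0-fold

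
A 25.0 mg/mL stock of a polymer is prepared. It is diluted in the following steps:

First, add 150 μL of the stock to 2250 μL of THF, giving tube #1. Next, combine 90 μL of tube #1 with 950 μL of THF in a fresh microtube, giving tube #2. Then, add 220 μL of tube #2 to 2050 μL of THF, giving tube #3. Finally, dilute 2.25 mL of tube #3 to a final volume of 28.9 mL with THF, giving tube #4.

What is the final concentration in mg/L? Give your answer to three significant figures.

1.02 mg/L

Step 1: 150 μL + 2250 μL = 2400 μL total → factor 2400/150 = 16
Step 2: 90 μL + 950 μL = 1040 μL total → factor 1040/90 = 11.556
Step 3: 220 μL + 2050 μL = 2270 μL total → factor 2270/220 = 10.318
Step 4: 2.25 mL brought to 28.9 mL → factor 28.9/2.25 = 12.844
Overall dilution factor = 16 × 11.556 × 10.318 × 12.844 = 24504
Final = 25.0 mg/mL / 24504 = 0.001020 mg/mL = 1.02 mg/L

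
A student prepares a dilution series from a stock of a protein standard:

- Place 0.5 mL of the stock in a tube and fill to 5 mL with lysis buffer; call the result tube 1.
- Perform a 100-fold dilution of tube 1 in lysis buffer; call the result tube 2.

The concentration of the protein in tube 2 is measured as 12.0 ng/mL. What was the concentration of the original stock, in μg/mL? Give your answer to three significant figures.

Step 1: 0.5 mL brought to 5 mL → factor 5/0.5 = 10
Step 2: 100-fold → factor 100
Overall dilution factor = 10 × 100 = 1000
Stock = 12.0 ng/mL × 1000 = 1.200 × 10^4 ng/mL = 12.0 μg/mL

12.0 μg/mL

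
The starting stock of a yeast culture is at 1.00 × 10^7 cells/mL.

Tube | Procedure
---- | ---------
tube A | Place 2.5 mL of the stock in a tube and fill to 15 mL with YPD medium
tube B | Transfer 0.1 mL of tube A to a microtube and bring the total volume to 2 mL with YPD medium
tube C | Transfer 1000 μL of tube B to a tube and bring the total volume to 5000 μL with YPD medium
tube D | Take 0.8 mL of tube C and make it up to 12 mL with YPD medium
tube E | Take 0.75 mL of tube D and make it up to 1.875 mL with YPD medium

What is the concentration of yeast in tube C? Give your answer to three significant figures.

Step 1: 2.5 mL brought to 15 mL → factor 15/2.5 = 6
Step 2: 0.1 mL brought to 2 mL → factor 2/0.1 = 20
Step 3: 1000 μL brought to 5000 μL → factor 5000/1000 = 5
Dilution factor through tube C = 6 × 20 × 5 = 600
[tube C] = 1.00 × 10^7 cells/mL / 600 = 1.67 × 10^4 cells/mL

1.67 × 10^4 cells/mL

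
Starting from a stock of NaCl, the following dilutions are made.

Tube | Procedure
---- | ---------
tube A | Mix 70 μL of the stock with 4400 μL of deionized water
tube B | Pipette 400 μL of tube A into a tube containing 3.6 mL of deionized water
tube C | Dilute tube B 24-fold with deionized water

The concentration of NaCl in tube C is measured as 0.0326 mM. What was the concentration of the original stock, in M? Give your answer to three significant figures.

0.500 M

Step 1: 70 μL + 4400 μL = 4470 μL total → factor 4470/70 = 63.857
Step 2: 400 μL + 3.6 mL = 4000 μL total → factor 4000/400 = 10
Step 3: 24-fold → factor 24
Overall dilution factor = 63.857 × 10 × 24 = 15326
Stock = 0.0326 mM × 15326 = 499.6 mM = 0.500 M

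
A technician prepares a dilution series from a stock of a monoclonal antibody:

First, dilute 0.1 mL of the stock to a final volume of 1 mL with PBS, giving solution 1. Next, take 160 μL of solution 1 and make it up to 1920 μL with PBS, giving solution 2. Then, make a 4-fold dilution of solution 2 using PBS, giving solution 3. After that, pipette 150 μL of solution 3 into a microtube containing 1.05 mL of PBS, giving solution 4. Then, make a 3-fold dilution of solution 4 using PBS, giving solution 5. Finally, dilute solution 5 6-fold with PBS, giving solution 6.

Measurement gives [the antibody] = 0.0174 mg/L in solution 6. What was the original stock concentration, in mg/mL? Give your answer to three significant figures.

Step 1: 0.1 mL brought to 1 mL → factor 1/0.1 = 10
Step 2: 160 μL brought to 1920 μL → factor 1920/160 = 12
Step 3: 4-fold → factor 4
Step 4: 150 μL + 1.05 mL = 1200 μL total → factor 1200/150 = 8
Step 5: 3-fold → factor 3
Step 6: 6-fold → factor 6
Overall dilution factor = 10 × 12 × 4 × 8 × 3 × 6 = 69120
Stock = 0.0174 mg/L × 69120 = 1203 mg/L = 1.20 mg/mL

1.20 mg/mL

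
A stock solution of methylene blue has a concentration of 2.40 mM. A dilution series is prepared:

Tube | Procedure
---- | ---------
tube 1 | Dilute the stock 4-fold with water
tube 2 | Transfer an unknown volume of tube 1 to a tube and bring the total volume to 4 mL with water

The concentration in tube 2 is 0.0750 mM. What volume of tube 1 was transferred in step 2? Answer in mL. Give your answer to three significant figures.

0.500 mL

Step 1: 4-fold → factor 4
Step 2: v brought to 4 mL → factor = 4 mL/v
Product of known-step factors = 4
Overall factor = 2.40 mM / (0.0750 mM) = 32
Step-2 factor = 32 / 4 = 8
v = 4 mL / 8 = 0.500 mL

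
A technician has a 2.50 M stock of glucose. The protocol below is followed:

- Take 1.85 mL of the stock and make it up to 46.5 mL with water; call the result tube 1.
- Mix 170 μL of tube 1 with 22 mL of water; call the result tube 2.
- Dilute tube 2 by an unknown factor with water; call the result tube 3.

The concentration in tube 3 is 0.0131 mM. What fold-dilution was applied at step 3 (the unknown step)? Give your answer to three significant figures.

Step 1: 1.85 mL brought to 46.5 mL → factor 46.5/1.85 = 25.135
Step 2: 170 μL + 22 mL = 22170 μL total → factor 22170/170 = 130.41
Step 3: unknown factor x
Product of known-step factors = 3277.9
Overall factor = 2.50 M / (0.0131 mM) = 1.9084 × 10^5
x = 1.9084 × 10^5 / 3277.9 = 58.2

58.2-fold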